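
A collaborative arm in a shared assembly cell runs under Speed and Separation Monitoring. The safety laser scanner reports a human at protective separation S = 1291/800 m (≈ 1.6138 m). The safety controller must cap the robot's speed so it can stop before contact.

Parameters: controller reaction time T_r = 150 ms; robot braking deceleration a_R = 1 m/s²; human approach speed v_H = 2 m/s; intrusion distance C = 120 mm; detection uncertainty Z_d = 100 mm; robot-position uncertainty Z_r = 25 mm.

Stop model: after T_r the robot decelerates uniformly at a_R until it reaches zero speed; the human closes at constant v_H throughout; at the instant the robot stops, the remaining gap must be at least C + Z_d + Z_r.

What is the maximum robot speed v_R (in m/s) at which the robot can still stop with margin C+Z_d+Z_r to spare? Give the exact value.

v_R_max = 9/20 m/s = 0.4500 m/s

collect terms ⇒ (1/2)·v_R² + (43/20)·v_R + (-171/160) = 0
  disc = (43/20)² − 4·(1/2)·(-171/160) = 169/25 ; √disc = 13/5
  v_R = (−(43/20) + 13/5) / (2·(1/2)) = 9/20 m/s
check:
T_s = v_R/a_R = (9/20)/1 = 0.4500 s
robot in T_r: 0.4500·0.1500 = 0.0675 m
braking distance = 0.4500²/(2·1.0000) = 0.1013 m
human over T_r+T_s: 2.0000·(0.1500+0.4500) = 1.2000 m
residual clearance needed = 0.1200+0.1000+0.0250 = 0.2450 m
sum ≈ 0.0675+0.1013+1.2000+0.2450 ≈ 1.6138 m = S ✓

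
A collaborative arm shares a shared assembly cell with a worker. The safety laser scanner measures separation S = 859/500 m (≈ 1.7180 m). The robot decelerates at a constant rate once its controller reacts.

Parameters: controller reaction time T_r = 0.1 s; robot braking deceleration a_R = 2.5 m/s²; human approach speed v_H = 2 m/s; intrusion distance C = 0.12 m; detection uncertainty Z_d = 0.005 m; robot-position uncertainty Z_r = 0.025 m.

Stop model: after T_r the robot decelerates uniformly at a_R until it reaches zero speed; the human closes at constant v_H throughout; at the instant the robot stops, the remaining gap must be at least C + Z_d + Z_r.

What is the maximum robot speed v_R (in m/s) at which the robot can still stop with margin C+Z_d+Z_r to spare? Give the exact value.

v_R_max = 6/5 m/s = 1.2000 m/s

at the boundary: (1/5)·v² + (9/10)·v + (-171/125) = 0
  disc = (9/10)² − 4·(1/5)·(-171/125) = 4761/2500 ; √disc = 69/50
  v_R = (−(9/10) + 69/50) / (2·(1/5)) = 6/5 m/s
check:
stop time T_s = (6/5)/(5/2) = 0.4800 s
reaction-phase robot travel = 1.2000·0.1000 = 0.1200 m
robot covers 1.2000·0.4800 − ½·2.5000·0.4800² = 0.2880 m while stopping
human over T_r+T_s: 2.0000·(0.1000+0.4800) = 1.1600 m
residual clearance needed = 0.1200+0.0050+0.0250 = 0.1500 m
sum ≈ 0.1200+0.2880+1.1600+0.1500 ≈ 1.7180 m = S ✓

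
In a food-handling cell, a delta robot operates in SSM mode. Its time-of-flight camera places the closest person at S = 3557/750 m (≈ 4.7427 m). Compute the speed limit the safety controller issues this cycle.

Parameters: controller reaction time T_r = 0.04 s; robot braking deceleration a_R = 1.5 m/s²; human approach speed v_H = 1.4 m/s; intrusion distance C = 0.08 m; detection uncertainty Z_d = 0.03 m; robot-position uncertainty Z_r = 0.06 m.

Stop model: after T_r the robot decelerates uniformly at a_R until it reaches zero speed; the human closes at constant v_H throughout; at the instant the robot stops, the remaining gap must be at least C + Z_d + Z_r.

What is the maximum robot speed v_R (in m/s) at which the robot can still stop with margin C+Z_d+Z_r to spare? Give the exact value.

v_R_max = 5/2 m/s = 2.5000 m/s

at the boundary: (1/3)·v² + (73/75)·v + (-271/60) = 0
  disc = (73/75)² − 4·(1/3)·(-271/60) = 4356/625 ; √disc = 66/25
  v_R = (−(73/75) + 66/25) / (2·(1/3)) = 5/2 m/s
check:
T_s = v_R/a_R = (5/2)/(3/2) = 1.6667 s
robot covers v_R·T_r = 2.5000·0.0400 = 0.1000 m before braking
robot under decel: 2.5000²/(2·1.5000) = 2.0833 m
human over T_r+T_s: 1.4000·(0.0400+1.6667) = 2.3893 m
margins: 0.0800+0.0300+0.0600 = 0.1700 m
sum ≈ 0.1000+2.0833+2.3893+0.1700 ≈ 4.7427 m = S ✓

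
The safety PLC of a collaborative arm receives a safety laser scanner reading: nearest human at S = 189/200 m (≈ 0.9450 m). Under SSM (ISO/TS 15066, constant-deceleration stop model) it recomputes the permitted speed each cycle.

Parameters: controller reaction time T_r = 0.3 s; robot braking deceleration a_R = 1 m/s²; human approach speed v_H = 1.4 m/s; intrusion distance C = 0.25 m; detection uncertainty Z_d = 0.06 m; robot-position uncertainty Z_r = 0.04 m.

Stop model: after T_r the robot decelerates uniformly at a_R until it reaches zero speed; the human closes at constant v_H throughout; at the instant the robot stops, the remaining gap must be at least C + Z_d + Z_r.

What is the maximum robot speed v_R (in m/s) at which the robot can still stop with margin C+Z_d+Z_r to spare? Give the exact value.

v_R_max = 1/10 m/s = 0.1000 m/s

quadratic (1/2)·v² + (17/10)·v + (-7/40) = 0
  disc = (17/10)² − 4·(1/2)·(-7/40) = 81/25 ; √disc = 9/5
  v_R = (−(17/10) + 9/5) / (2·(1/2)) = 1/10 m/s
check:
stop time T_s = (1/10)/1 = 0.1000 s
reaction-phase robot travel = 0.1000·0.3000 = 0.0300 m
robot under decel: 0.1000²/(2·1.0000) = 0.0050 m
human over T_r+T_s: 1.4000·(0.3000+0.1000) = 0.5600 m
residual clearance needed = 0.2500+0.0600+0.0400 = 0.3500 m
sum ≈ 0.0300+0.0050+0.5600+0.3500 ≈ 0.9450 m = S ✓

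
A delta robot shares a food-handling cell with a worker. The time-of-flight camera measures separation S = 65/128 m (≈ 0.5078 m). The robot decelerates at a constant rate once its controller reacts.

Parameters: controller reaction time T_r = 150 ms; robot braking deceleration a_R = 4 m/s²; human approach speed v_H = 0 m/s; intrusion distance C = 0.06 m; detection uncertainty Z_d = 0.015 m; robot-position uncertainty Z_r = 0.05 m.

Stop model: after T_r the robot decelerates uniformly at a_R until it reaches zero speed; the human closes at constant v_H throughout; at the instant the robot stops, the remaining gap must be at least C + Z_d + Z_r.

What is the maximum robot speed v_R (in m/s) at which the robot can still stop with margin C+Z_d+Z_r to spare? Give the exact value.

v_R_max = 5/4 m/s = 1.2500 m/s

collect terms ⇒ (1/8)·v_R² + (3/20)·v_R + (-49/128) = 0
  disc = (3/20)² − 4·(1/8)·(-49/128) = 1369/6400 ; √disc = 37/80
  v_R = (−(3/20) + 37/80) / (2·(1/8)) = 5/4 m/s
check:
braking lasts T_s = (5/4)/4 = 0.3125 s
robot in T_r: 1.2500·0.1500 = 0.1875 m
braking distance = 1.2500²/(2·4.0000) = 0.1953 m
human over T_r+T_s: 0.0000·(0.1500+0.3125) = 0.0000 m
margins: 0.0600+0.0150+0.0500 = 0.1250 m
sum ≈ 0.1875+0.1953+0.0000+0.1250 ≈ 0.5078 m = S ✓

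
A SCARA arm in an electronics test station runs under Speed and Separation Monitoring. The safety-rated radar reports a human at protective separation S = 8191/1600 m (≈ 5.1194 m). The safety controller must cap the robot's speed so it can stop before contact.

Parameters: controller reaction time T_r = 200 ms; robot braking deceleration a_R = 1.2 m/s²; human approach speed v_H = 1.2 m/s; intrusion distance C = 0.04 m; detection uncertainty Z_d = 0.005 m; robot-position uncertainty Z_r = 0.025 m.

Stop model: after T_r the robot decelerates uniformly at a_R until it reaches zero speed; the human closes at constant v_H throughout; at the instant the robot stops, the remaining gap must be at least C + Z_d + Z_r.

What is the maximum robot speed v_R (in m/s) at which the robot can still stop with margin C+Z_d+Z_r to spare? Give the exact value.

v_R_max = 9/4 m/s = 2.2500 m/s

at the boundary: (5/12)·v² + (6/5)·v + (-1539/320) = 0
  disc = (6/5)² − 4·(5/12)·(-1539/320) = 15129/1600 ; √disc = 123/40
  v_R = (−(6/5) + 123/40) / (2·(5/12)) = 9/4 m/s
check:
T_s = v_R/a_R = (9/4)/(6/5) = 1.8750 s
reaction-phase robot travel = 2.2500·0.2000 = 0.4500 m
robot under decel: 2.2500²/(2·1.2000) = 2.1094 m
person approaches 1.2000·(0.2000+1.8750) = 2.4900 m
residual clearance needed = 0.0400+0.0050+0.0250 = 0.0700 m
sum ≈ 0.4500+2.1094+2.4900+0.0700 ≈ 5.1194 m = S ✓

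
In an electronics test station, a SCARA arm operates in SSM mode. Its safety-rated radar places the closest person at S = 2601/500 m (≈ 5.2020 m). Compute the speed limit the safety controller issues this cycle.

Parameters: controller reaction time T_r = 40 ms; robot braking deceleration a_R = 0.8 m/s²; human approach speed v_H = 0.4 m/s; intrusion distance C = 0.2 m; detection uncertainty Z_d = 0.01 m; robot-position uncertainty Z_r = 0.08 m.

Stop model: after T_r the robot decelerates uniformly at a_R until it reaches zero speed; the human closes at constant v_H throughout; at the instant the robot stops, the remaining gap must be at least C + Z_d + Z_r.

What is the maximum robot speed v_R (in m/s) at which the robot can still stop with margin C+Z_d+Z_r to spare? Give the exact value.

v_R_max = 12/5 m/s = 2.4000 m/s

at the boundary: (5/8)·v² + (27/50)·v + (-612/125) = 0
  disc = (27/50)² − 4·(5/8)·(-612/125) = 31329/2500 ; √disc = 177/50
  v_R = (−(27/50) + 177/50) / (2·(5/8)) = 12/5 m/s
check:
stop time T_s = (12/5)/(4/5) = 3.0000 s
robot covers v_R·T_r = 2.4000·0.0400 = 0.0960 m before braking
robot covers 2.4000·3.0000 − ½·0.8000·3.0000² = 3.6000 m while stopping
human closes 0.4000·3.0400 = 1.2160 m
C+Z_d+Z_r = 0.2000+0.0100+0.0800 = 0.2900 m
sum ≈ 0.0960+3.6000+1.2160+0.2900 ≈ 5.2020 m = S ✓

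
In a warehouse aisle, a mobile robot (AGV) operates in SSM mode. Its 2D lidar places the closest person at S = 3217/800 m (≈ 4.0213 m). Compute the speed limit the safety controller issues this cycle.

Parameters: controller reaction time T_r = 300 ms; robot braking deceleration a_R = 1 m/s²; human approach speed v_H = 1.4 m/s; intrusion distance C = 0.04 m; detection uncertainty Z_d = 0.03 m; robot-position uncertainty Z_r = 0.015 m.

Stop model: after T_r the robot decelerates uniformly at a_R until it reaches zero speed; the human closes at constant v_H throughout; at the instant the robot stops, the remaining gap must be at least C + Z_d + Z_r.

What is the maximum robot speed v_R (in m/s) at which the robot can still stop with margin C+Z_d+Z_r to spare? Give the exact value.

quadratic (1/2)·v² + (17/10)·v + (-2813/800) = 0
  disc = (17/10)² − 4·(1/2)·(-2813/800) = 3969/400 ; √disc = 63/20
  v_R = (−(17/10) + 63/20) / (2·(1/2)) = 29/20 m/s
check:
braking lasts T_s = (29/20)/1 = 1.4500 s
reaction-phase robot travel = 1.4500·0.3000 = 0.4350 m
robot under decel: 1.4500²/(2·1.0000) = 1.0513 m
human closes 1.4000·1.7500 = 2.4500 m
residual clearance needed = 0.0400+0.0300+0.0150 = 0.0850 m
sum ≈ 0.4350+1.0513+2.4500+0.0850 ≈ 4.0213 m = S ✓

v_R_max = 29/20 m/s = 1.4500 m/s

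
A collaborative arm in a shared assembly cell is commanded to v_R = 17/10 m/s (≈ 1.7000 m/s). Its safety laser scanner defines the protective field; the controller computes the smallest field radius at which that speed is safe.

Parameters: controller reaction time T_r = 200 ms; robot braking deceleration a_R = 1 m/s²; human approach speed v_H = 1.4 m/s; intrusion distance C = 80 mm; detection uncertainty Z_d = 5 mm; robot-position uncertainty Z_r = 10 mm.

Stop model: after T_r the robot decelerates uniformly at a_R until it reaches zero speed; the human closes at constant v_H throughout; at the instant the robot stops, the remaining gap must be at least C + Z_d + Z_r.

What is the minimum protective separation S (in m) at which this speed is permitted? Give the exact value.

S_min = 227/50 m = 4.5400 m

braking lasts T_s = (17/10)/1 = 1.7000 s
robot in T_r: 1.7000·0.2000 = 0.3400 m
braking distance = 1.7000²/(2·1.0000) = 1.4450 m
person approaches 1.4000·(0.2000+1.7000) = 2.6600 m
C+Z_d+Z_r = 0.0800+0.0050+0.0100 = 0.0950 m
S_min ≈ 0.3400+1.4450+2.6600+0.0950  ⇒  S_min = 227/50 m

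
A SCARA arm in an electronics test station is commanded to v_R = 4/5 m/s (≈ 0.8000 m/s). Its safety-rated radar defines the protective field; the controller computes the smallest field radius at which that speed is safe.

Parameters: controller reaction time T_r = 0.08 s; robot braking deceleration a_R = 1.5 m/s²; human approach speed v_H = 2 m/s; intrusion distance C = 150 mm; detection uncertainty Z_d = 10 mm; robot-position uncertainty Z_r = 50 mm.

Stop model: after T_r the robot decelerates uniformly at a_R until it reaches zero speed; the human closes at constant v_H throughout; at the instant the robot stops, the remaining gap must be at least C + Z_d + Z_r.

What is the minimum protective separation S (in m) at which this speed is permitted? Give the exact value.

T_s = v_R/a_R = (4/5)/(3/2) = 0.5333 s
robot covers v_R·T_r = 0.8000·0.0800 = 0.0640 m before braking
robot under decel: 0.8000²/(2·1.5000) = 0.2133 m
person approaches 2.0000·(0.0800+0.5333) = 1.2267 m
margins: 0.1500+0.0100+0.0500 = 0.2100 m
S_min ≈ 0.0640+0.2133+1.2267+0.2100  ⇒  S_min = 857/500 m

S_min = 857/500 m = 1.7140 m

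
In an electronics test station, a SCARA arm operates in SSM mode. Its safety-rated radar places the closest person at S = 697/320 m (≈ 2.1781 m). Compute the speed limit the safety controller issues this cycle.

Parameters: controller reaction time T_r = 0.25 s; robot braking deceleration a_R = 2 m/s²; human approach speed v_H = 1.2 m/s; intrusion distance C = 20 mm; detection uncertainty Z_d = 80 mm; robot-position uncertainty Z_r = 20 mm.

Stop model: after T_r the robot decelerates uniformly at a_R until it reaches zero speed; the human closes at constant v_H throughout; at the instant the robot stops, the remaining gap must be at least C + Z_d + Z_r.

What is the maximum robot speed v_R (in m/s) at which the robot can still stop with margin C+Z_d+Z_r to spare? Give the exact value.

v_R_max = 29/20 m/s = 1.4500 m/s

quadratic (1/4)·v² + (17/20)·v + (-2813/1600) = 0
  disc = (17/20)² − 4·(1/4)·(-2813/1600) = 3969/1600 ; √disc = 63/40
  v_R = (−(17/20) + 63/40) / (2·(1/4)) = 29/20 m/s
check:
stop time T_s = (29/20)/2 = 0.7250 s
reaction-phase robot travel = 1.4500·0.2500 = 0.3625 m
braking distance = 1.4500²/(2·2.0000) = 0.5256 m
human closes 1.2000·0.9750 = 1.1700 m
C+Z_d+Z_r = 0.0200+0.0800+0.0200 = 0.1200 m
sum ≈ 0.3625+0.5256+1.1700+0.1200 ≈ 2.1781 m = S ✓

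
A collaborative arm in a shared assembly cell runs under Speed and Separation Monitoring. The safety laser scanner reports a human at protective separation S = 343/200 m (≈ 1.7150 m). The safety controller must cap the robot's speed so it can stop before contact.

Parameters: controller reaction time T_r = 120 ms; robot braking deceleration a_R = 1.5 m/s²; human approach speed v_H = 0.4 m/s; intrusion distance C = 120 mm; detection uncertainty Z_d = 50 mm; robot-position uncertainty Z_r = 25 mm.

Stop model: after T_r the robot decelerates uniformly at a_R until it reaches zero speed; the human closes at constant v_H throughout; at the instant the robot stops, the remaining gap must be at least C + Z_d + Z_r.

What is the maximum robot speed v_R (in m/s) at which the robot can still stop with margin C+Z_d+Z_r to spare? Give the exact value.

collect terms ⇒ (1/3)·v_R² + (29/75)·v_R + (-184/125) = 0
  disc = (29/75)² − 4·(1/3)·(-184/125) = 11881/5625 ; √disc = 109/75
  v_R = (−(29/75) + 109/75) / (2·(1/3)) = 8/5 m/s
check:
T_s = v_R/a_R = (8/5)/(3/2) = 1.0667 s
reaction-phase robot travel = 1.6000·0.1200 = 0.1920 m
robot covers 1.6000·1.0667 − ½·1.5000·1.0667² = 0.8533 m while stopping
person approaches 0.4000·(0.1200+1.0667) = 0.4747 m
residual clearance needed = 0.1200+0.0500+0.0250 = 0.1950 m
sum ≈ 0.1920+0.8533+0.4747+0.1950 ≈ 1.7150 m = S ✓

v_R_max = 8/5 m/s = 1.6000 m/s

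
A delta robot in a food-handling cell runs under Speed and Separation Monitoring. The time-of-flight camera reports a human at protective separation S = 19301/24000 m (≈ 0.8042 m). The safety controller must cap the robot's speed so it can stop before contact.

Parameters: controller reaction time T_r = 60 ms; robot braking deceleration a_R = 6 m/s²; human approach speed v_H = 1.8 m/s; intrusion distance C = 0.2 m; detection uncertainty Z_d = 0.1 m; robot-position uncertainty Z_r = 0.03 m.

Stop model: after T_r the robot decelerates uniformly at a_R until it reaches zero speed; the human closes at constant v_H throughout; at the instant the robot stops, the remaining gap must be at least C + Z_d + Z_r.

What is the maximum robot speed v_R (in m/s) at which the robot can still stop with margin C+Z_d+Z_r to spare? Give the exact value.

collect terms ⇒ (1/12)·v_R² + (9/25)·v_R + (-8789/24000) = 0
  disc = (9/25)² − 4·(1/12)·(-8789/24000) = 90601/360000 ; √disc = 301/600
  v_R = (−(9/25) + 301/600) / (2·(1/12)) = 17/20 m/s
check:
braking lasts T_s = (17/20)/6 = 0.1417 s
reaction-phase robot travel = 0.8500·0.0600 = 0.0510 m
robot covers 0.8500·0.1417 − ½·6.0000·0.1417² = 0.0602 m while stopping
human over T_r+T_s: 1.8000·(0.0600+0.1417) = 0.3630 m
C+Z_d+Z_r = 0.2000+0.1000+0.0300 = 0.3300 m
sum ≈ 0.0510+0.0602+0.3630+0.3300 ≈ 0.8042 m = S ✓

v_R_max = 17/20 m/s = 0.8500 m/s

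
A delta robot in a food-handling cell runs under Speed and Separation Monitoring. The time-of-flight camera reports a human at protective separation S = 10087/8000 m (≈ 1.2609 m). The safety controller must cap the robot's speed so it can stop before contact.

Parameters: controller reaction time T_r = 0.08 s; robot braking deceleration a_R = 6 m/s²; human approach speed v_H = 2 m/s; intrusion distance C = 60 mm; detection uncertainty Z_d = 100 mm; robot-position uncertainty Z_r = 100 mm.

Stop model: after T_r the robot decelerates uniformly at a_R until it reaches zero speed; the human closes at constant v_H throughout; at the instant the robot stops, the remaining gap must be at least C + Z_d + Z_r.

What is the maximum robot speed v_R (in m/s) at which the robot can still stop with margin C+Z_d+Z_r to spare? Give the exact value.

v_R_max = 31/20 m/s = 1.5500 m/s

at the boundary: (1/12)·v² + (31/75)·v + (-6727/8000) = 0
  disc = (31/75)² − 4·(1/12)·(-6727/8000) = 162409/360000 ; √disc = 403/600
  v_R = (−(31/75) + 403/600) / (2·(1/12)) = 31/20 m/s
check:
braking lasts T_s = (31/20)/6 = 0.2583 s
robot in T_r: 1.5500·0.0800 = 0.1240 m
robot under decel: 1.5500²/(2·6.0000) = 0.2002 m
human over T_r+T_s: 2.0000·(0.0800+0.2583) = 0.6767 m
residual clearance needed = 0.0600+0.1000+0.1000 = 0.2600 m
sum ≈ 0.1240+0.2002+0.6767+0.2600 ≈ 1.2609 m = S ✓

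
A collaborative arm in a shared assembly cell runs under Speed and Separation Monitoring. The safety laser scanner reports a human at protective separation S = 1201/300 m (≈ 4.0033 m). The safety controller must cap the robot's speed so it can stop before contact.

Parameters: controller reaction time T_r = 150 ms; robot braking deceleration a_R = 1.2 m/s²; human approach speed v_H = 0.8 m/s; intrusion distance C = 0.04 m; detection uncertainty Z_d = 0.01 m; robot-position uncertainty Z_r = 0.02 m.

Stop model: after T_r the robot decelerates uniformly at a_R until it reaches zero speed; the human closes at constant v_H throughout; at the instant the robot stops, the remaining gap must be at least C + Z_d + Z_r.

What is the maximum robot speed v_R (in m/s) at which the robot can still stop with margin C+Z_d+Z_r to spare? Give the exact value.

collect terms ⇒ (5/12)·v_R² + (49/60)·v_R + (-286/75) = 0
  disc = (49/60)² − 4·(5/12)·(-286/75) = 2809/400 ; √disc = 53/20
  v_R = (−(49/60) + 53/20) / (2·(5/12)) = 11/5 m/s
check:
braking lasts T_s = (11/5)/(6/5) = 1.8333 s
reaction-phase robot travel = 2.2000·0.1500 = 0.3300 m
robot under decel: 2.2000²/(2·1.2000) = 2.0167 m
person approaches 0.8000·(0.1500+1.8333) = 1.5867 m
C+Z_d+Z_r = 0.0400+0.0100+0.0200 = 0.0700 m
sum ≈ 0.3300+2.0167+1.5867+0.0700 ≈ 4.0033 m = S ✓

v_R_max = 11/5 m/s = 2.2000 m/s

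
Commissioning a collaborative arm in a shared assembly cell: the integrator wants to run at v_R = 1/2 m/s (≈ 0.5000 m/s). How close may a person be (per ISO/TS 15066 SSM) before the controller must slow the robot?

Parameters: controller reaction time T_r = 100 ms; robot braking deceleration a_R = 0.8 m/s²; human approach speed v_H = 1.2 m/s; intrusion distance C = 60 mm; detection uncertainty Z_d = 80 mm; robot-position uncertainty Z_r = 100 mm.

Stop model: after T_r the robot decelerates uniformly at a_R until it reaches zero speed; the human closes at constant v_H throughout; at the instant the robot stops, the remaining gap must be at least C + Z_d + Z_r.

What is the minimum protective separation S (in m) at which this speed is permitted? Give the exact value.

T_s = v_R/a_R = (1/2)/(4/5) = 0.6250 s
robot covers v_R·T_r = 0.5000·0.1000 = 0.0500 m before braking
robot under decel: 0.5000²/(2·0.8000) = 0.1562 m
human over T_r+T_s: 1.2000·(0.1000+0.6250) = 0.8700 m
margins: 0.0600+0.0800+0.1000 = 0.2400 m
S_min ≈ 0.0500+0.1562+0.8700+0.2400  ⇒  S_min = 1053/800 m

S_min = 1053/800 m = 1.3162 m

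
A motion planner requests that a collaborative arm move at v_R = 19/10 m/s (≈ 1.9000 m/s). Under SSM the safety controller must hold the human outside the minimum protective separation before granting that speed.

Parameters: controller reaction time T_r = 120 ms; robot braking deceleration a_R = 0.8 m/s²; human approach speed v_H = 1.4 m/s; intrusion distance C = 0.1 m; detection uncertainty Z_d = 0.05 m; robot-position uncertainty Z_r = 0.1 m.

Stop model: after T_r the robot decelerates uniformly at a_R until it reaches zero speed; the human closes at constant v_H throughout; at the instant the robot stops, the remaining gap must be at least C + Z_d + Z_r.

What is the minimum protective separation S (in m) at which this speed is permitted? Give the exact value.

S_min = 24909/4000 m = 6.2272 m

braking lasts T_s = (19/10)/(4/5) = 2.3750 s
robot covers v_R·T_r = 1.9000·0.1200 = 0.2280 m before braking
robot under decel: 1.9000²/(2·0.8000) = 2.2563 m
person approaches 1.4000·(0.1200+2.3750) = 3.4930 m
margins: 0.1000+0.0500+0.1000 = 0.2500 m
S_min ≈ 0.2280+2.2563+3.4930+0.2500  ⇒  S_min = 24909/4000 m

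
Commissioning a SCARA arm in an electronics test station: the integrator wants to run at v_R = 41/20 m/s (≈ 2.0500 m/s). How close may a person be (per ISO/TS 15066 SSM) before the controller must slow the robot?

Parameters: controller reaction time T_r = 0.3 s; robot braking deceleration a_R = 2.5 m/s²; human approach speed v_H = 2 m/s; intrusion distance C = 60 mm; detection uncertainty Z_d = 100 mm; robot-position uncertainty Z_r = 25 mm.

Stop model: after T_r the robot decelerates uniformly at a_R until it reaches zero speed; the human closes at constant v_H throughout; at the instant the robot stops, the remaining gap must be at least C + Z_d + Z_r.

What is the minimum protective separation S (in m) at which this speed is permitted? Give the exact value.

S_min = 7761/2000 m = 3.8805 m

braking lasts T_s = (41/20)/(5/2) = 0.8200 s
robot covers v_R·T_r = 2.0500·0.3000 = 0.6150 m before braking
robot covers 2.0500·0.8200 − ½·2.5000·0.8200² = 0.8405 m while stopping
human over T_r+T_s: 2.0000·(0.3000+0.8200) = 2.2400 m
residual clearance needed = 0.0600+0.1000+0.0250 = 0.1850 m
S_min ≈ 0.6150+0.8405+2.2400+0.1850  ⇒  S_min = 7761/2000 m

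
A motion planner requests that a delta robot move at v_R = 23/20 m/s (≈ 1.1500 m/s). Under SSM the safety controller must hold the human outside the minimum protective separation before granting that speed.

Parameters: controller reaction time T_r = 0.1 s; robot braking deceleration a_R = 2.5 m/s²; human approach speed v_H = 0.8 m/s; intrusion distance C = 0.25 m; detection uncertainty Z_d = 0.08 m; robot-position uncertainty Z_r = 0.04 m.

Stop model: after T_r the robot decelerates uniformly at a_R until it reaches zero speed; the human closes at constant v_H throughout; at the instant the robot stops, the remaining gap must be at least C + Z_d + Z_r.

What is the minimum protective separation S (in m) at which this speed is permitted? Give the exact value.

T_s = v_R/a_R = (23/20)/(5/2) = 0.4600 s
robot covers v_R·T_r = 1.1500·0.1000 = 0.1150 m before braking
robot under decel: 1.1500²/(2·2.5000) = 0.2645 m
person approaches 0.8000·(0.1000+0.4600) = 0.4480 m
margins: 0.2500+0.0800+0.0400 = 0.3700 m
S_min ≈ 0.1150+0.2645+0.4480+0.3700  ⇒  S_min = 479/400 m

S_min = 479/400 m = 1.1975 m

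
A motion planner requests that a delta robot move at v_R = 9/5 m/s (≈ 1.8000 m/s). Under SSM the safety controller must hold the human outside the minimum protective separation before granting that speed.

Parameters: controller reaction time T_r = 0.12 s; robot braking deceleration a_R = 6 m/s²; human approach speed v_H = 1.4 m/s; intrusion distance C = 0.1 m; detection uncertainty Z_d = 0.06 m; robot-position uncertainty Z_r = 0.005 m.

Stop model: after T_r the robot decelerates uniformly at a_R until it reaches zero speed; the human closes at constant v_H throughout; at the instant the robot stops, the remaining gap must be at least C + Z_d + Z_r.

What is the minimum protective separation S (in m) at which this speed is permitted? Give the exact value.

braking lasts T_s = (9/5)/6 = 0.3000 s
robot in T_r: 1.8000·0.1200 = 0.2160 m
robot covers 1.8000·0.3000 − ½·6.0000·0.3000² = 0.2700 m while stopping
human closes 1.4000·0.4200 = 0.5880 m
C+Z_d+Z_r = 0.1000+0.0600+0.0050 = 0.1650 m
S_min ≈ 0.2160+0.2700+0.5880+0.1650  ⇒  S_min = 1239/1000 m

S_min = 1239/1000 m = 1.2390 m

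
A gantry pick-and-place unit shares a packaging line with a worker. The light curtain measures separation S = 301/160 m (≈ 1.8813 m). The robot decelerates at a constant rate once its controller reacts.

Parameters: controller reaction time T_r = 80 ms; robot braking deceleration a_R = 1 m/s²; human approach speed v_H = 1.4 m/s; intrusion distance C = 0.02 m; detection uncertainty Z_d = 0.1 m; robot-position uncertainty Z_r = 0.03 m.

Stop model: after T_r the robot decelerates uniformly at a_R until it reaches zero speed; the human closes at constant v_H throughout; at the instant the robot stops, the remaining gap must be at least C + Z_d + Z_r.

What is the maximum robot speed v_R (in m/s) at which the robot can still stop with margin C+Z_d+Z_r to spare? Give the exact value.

at the boundary: (1/2)·v² + (37/25)·v + (-6477/4000) = 0
  disc = (37/25)² − 4·(1/2)·(-6477/4000) = 54289/10000 ; √disc = 233/100
  v_R = (−(37/25) + 233/100) / (2·(1/2)) = 17/20 m/s
check:
T_s = v_R/a_R = (17/20)/1 = 0.8500 s
robot covers v_R·T_r = 0.8500·0.0800 = 0.0680 m before braking
braking distance = 0.8500²/(2·1.0000) = 0.3613 m
human over T_r+T_s: 1.4000·(0.0800+0.8500) = 1.3020 m
residual clearance needed = 0.0200+0.1000+0.0300 = 0.1500 m
sum ≈ 0.0680+0.3613+1.3020+0.1500 ≈ 1.8813 m = S ✓

v_R_max = 17/20 m/s = 0.8500 m/s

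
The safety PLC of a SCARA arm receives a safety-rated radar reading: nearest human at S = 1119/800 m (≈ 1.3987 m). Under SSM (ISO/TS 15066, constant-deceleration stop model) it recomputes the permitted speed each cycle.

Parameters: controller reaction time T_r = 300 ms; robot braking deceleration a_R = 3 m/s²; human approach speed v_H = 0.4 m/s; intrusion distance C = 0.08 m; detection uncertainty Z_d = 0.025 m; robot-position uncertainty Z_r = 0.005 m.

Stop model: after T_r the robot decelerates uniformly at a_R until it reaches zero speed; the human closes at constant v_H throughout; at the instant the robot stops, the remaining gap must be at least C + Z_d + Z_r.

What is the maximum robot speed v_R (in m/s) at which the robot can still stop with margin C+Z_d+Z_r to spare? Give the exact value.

at the boundary: (1/6)·v² + (13/30)·v + (-187/160) = 0
  disc = (13/30)² − 4·(1/6)·(-187/160) = 3481/3600 ; √disc = 59/60
  v_R = (−(13/30) + 59/60) / (2·(1/6)) = 33/20 m/s
check:
stop time T_s = (33/20)/3 = 0.5500 s
robot in T_r: 1.6500·0.3000 = 0.4950 m
robot covers 1.6500·0.5500 − ½·3.0000·0.5500² = 0.4537 m while stopping
human closes 0.4000·0.8500 = 0.3400 m
residual clearance needed = 0.0800+0.0250+0.0050 = 0.1100 m
sum ≈ 0.4950+0.4537+0.3400+0.1100 ≈ 1.3987 m = S ✓

v_R_max = 33/20 m/s = 1.6500 m/s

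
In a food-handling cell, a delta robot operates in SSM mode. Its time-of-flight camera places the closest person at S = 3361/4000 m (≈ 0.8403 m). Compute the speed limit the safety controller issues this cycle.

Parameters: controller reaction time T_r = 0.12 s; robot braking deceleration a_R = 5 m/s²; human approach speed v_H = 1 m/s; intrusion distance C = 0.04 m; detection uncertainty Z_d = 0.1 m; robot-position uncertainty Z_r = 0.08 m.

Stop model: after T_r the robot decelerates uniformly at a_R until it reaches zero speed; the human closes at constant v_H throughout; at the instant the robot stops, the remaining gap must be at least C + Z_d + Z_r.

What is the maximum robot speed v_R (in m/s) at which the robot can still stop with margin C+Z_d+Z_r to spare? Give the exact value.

v_R_max = 23/20 m/s = 1.1500 m/s

collect terms ⇒ (1/10)·v_R² + (8/25)·v_R + (-2001/4000) = 0
  disc = (8/25)² − 4·(1/10)·(-2001/4000) = 121/400 ; √disc = 11/20
  v_R = (−(8/25) + 11/20) / (2·(1/10)) = 23/20 m/s
check:
braking lasts T_s = (23/20)/5 = 0.2300 s
reaction-phase robot travel = 1.1500·0.1200 = 0.1380 m
robot under decel: 1.1500²/(2·5.0000) = 0.1323 m
human closes 1.0000·0.3500 = 0.3500 m
C+Z_d+Z_r = 0.0400+0.1000+0.0800 = 0.2200 m
sum ≈ 0.1380+0.1323+0.3500+0.2200 ≈ 0.8403 m = S ✓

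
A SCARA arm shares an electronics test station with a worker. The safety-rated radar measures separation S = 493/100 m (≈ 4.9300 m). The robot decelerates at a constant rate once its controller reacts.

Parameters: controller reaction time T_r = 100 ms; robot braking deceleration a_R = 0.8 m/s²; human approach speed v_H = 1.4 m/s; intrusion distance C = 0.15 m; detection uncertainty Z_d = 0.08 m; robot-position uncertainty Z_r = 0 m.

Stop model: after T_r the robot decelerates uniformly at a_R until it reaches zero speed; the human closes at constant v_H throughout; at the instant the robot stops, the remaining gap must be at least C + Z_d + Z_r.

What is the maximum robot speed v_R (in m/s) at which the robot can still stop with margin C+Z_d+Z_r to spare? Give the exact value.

collect terms ⇒ (5/8)·v_R² + (37/20)·v_R + (-114/25) = 0
  disc = (37/20)² − 4·(5/8)·(-114/25) = 5929/400 ; √disc = 77/20
  v_R = (−(37/20) + 77/20) / (2·(5/8)) = 8/5 m/s
check:
stop time T_s = (8/5)/(4/5) = 2.0000 s
robot covers v_R·T_r = 1.6000·0.1000 = 0.1600 m before braking
robot covers 1.6000·2.0000 − ½·0.8000·2.0000² = 1.6000 m while stopping
human over T_r+T_s: 1.4000·(0.1000+2.0000) = 2.9400 m
residual clearance needed = 0.1500+0.0800+0.0000 = 0.2300 m
sum ≈ 0.1600+1.6000+2.9400+0.2300 ≈ 4.9300 m = S ✓

v_R_max = 8/5 m/s = 1.6000 m/s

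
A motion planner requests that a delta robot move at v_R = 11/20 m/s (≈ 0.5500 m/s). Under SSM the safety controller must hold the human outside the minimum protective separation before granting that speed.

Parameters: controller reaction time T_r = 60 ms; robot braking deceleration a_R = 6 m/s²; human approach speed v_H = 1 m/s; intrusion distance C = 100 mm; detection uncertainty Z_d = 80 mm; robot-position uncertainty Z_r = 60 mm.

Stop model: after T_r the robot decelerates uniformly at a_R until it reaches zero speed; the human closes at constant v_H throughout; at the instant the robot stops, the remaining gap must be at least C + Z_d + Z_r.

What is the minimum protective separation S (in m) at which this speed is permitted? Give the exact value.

braking lasts T_s = (11/20)/6 = 0.0917 s
robot covers v_R·T_r = 0.5500·0.0600 = 0.0330 m before braking
braking distance = 0.5500²/(2·6.0000) = 0.0252 m
person approaches 1.0000·(0.0600+0.0917) = 0.1517 m
residual clearance needed = 0.1000+0.0800+0.0600 = 0.2400 m
S_min ≈ 0.0330+0.0252+0.1517+0.2400  ⇒  S_min = 3599/8000 m

S_min = 3599/8000 m = 0.4499 m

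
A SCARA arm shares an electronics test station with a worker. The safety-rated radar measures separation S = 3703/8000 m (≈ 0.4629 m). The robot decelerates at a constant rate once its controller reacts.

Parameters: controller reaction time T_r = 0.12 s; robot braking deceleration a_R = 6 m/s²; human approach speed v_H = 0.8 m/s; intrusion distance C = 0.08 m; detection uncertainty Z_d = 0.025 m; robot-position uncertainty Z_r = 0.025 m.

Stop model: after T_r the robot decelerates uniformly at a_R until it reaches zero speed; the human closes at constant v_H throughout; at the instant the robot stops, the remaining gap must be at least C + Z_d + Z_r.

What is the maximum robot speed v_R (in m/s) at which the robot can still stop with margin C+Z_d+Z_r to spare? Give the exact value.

v_R_max = 3/4 m/s = 0.7500 m/s

collect terms ⇒ (1/12)·v_R² + (19/75)·v_R + (-379/1600) = 0
  disc = (19/75)² − 4·(1/12)·(-379/1600) = 51529/360000 ; √disc = 227/600
  v_R = (−(19/75) + 227/600) / (2·(1/12)) = 3/4 m/s
check:
braking lasts T_s = (3/4)/6 = 0.1250 s
robot covers v_R·T_r = 0.7500·0.1200 = 0.0900 m before braking
robot under decel: 0.7500²/(2·6.0000) = 0.0469 m
person approaches 0.8000·(0.1200+0.1250) = 0.1960 m
C+Z_d+Z_r = 0.0800+0.0250+0.0250 = 0.1300 m
sum ≈ 0.0900+0.0469+0.1960+0.1300 ≈ 0.4629 m = S ✓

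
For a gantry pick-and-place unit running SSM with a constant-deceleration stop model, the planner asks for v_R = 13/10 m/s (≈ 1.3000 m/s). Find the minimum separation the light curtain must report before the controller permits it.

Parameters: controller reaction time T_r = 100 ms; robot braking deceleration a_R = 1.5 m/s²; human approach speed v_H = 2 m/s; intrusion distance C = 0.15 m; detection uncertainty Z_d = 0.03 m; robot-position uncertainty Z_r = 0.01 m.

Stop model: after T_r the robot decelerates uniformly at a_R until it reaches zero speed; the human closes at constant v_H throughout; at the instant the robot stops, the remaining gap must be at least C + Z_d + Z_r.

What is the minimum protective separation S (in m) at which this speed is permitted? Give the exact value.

S_min = 169/60 m = 2.8167 m

T_s = v_R/a_R = (13/10)/(3/2) = 0.8667 s
robot in T_r: 1.3000·0.1000 = 0.1300 m
robot under decel: 1.3000²/(2·1.5000) = 0.5633 m
human closes 2.0000·0.9667 = 1.9333 m
margins: 0.1500+0.0300+0.0100 = 0.1900 m
S_min ≈ 0.1300+0.5633+1.9333+0.1900  ⇒  S_min = 169/60 m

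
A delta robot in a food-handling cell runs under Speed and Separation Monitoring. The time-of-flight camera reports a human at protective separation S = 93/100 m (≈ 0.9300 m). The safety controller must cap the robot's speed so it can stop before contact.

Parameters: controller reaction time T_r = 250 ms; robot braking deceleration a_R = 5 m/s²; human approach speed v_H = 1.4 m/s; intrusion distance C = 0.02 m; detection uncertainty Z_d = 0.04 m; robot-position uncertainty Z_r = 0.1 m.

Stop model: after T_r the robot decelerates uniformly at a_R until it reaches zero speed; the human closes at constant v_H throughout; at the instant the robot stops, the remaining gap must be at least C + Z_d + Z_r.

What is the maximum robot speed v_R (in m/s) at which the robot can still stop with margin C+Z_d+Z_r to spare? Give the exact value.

v_R_max = 7/10 m/s = 0.7000 m/s

collect terms ⇒ (1/10)·v_R² + (53/100)·v_R + (-21/50) = 0
  disc = (53/100)² − 4·(1/10)·(-21/50) = 4489/10000 ; √disc = 67/100
  v_R = (−(53/100) + 67/100) / (2·(1/10)) = 7/10 m/s
check:
T_s = v_R/a_R = (7/10)/5 = 0.1400 s
reaction-phase robot travel = 0.7000·0.2500 = 0.1750 m
braking distance = 0.7000²/(2·5.0000) = 0.0490 m
human closes 1.4000·0.3900 = 0.5460 m
C+Z_d+Z_r = 0.0200+0.0400+0.1000 = 0.1600 m
sum ≈ 0.1750+0.0490+0.5460+0.1600 ≈ 0.9300 m = S ✓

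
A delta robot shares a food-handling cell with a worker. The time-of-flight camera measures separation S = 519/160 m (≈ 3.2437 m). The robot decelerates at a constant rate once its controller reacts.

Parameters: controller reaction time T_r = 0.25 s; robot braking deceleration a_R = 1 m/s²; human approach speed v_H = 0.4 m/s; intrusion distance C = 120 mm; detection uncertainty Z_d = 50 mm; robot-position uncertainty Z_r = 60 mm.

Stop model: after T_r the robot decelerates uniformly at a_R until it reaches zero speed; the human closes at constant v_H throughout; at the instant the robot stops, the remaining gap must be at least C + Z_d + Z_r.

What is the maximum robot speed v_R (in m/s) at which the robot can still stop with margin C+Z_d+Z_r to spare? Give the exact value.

at the boundary: (1/2)·v² + (13/20)·v + (-2331/800) = 0
  disc = (13/20)² − 4·(1/2)·(-2331/800) = 25/4 ; √disc = 5/2
  v_R = (−(13/20) + 5/2) / (2·(1/2)) = 37/20 m/s
check:
stop time T_s = (37/20)/1 = 1.8500 s
robot covers v_R·T_r = 1.8500·0.2500 = 0.4625 m before braking
braking distance = 1.8500²/(2·1.0000) = 1.7112 m
human over T_r+T_s: 0.4000·(0.2500+1.8500) = 0.8400 m
margins: 0.1200+0.0500+0.0600 = 0.2300 m
sum ≈ 0.4625+1.7112+0.8400+0.2300 ≈ 3.2437 m = S ✓

v_R_max = 37/20 m/s = 1.8500 m/s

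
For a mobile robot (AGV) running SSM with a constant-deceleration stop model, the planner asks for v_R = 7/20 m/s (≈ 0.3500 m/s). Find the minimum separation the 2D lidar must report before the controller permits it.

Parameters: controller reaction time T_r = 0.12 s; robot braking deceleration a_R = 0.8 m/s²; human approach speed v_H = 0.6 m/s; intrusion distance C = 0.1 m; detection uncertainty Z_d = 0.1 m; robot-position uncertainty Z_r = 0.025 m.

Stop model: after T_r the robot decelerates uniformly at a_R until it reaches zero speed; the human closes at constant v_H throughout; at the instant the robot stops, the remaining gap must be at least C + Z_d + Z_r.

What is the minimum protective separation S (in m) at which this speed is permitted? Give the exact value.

S_min = 10849/16000 m = 0.6781 m

T_s = v_R/a_R = (7/20)/(4/5) = 0.4375 s
robot covers v_R·T_r = 0.3500·0.1200 = 0.0420 m before braking
braking distance = 0.3500²/(2·0.8000) = 0.0766 m
person approaches 0.6000·(0.1200+0.4375) = 0.3345 m
residual clearance needed = 0.1000+0.1000+0.0250 = 0.2250 m
S_min ≈ 0.0420+0.0766+0.3345+0.2250  ⇒  S_min = 10849/16000 m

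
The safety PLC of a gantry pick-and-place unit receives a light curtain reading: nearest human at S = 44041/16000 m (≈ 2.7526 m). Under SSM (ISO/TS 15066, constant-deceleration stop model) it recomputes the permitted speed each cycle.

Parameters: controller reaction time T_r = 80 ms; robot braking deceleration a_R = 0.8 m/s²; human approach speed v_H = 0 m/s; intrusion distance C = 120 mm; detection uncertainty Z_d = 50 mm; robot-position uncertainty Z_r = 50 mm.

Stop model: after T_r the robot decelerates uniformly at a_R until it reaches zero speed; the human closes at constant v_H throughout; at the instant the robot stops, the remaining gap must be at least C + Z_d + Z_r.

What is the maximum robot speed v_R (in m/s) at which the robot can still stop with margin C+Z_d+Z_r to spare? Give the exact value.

collect terms ⇒ (5/8)·v_R² + (2/25)·v_R + (-40521/16000) = 0
  disc = (2/25)² − 4·(5/8)·(-40521/16000) = 1014049/160000 ; √disc = 1007/400
  v_R = (−(2/25) + 1007/400) / (2·(5/8)) = 39/20 m/s
check:
braking lasts T_s = (39/20)/(4/5) = 2.4375 s
robot in T_r: 1.9500·0.0800 = 0.1560 m
robot under decel: 1.9500²/(2·0.8000) = 2.3766 m
person approaches 0.0000·(0.0800+2.4375) = 0.0000 m
C+Z_d+Z_r = 0.1200+0.0500+0.0500 = 0.2200 m
sum ≈ 0.1560+2.3766+0.0000+0.2200 ≈ 2.7526 m = S ✓

v_R_max = 39/20 m/s = 1.9500 m/s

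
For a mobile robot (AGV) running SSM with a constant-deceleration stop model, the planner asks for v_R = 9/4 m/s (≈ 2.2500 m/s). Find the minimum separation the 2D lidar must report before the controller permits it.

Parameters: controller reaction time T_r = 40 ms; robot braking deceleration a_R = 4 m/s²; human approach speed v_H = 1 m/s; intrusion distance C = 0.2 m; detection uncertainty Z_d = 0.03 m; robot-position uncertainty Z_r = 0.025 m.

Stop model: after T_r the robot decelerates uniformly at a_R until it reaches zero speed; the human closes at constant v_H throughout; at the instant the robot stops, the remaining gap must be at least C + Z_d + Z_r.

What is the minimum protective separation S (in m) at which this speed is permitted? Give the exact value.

S_min = 5057/3200 m = 1.5803 m

stop time T_s = (9/4)/4 = 0.5625 s
robot covers v_R·T_r = 2.2500·0.0400 = 0.0900 m before braking
braking distance = 2.2500²/(2·4.0000) = 0.6328 m
human closes 1.0000·0.6025 = 0.6025 m
residual clearance needed = 0.2000+0.0300+0.0250 = 0.2550 m
S_min ≈ 0.0900+0.6328+0.6025+0.2550  ⇒  S_min = 5057/3200 m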